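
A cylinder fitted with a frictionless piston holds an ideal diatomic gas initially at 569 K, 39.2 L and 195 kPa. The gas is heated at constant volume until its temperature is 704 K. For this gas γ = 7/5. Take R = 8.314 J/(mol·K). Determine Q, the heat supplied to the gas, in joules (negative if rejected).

4530 J

n = P₁V₁/(RT₁) = 195×39.2/(8.314×569) = 1.62 mol.
Isochoric: V stays 39.2 L; P/T = const ⇒ T₂ = 704 K, P₂ = 241 kPa.
W = 0 (no volume change).
ΔU = nCvΔT = 1.62×20.8×(704−569) = 4530 J.
Q = ΔU = 4530 J.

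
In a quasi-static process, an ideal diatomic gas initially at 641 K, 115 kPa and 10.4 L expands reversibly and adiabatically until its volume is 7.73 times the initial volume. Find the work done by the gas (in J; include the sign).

n = P₁V₁/(RT₁) = 115×10.4/(8.314×641) = 0.224 mol.
Adiabatic: TV^(γ−1) = const ⇒ T₂ = 641×(0.129)^0.400 = 283 K; PV^γ = const ⇒ P₂ = 6.57 kPa.
ΔU = nCvΔT = 0.224×20.8×(283−641) = -1670 J.
Q = 0 for an adiabatic process, so W = −ΔU = 1670 J.

1670 J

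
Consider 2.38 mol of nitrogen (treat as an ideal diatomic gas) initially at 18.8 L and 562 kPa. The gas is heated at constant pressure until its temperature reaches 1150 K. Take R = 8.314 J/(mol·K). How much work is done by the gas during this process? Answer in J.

T₁ = P₁V₁/(nR) = 562×18.8/(2.38×8.314) = 534 K.
Isobaric: P stays 562 kPa; V/T = const ⇒ T₂ = 1150 K, V₂ = 40.5 L.
W = PΔV = 562×(40.5−18.8) kPa·L = 12200 J.

12200 J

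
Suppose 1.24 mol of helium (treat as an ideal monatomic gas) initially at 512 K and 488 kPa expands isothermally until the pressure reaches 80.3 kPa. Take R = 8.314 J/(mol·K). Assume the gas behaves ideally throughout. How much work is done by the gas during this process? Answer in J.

9530 J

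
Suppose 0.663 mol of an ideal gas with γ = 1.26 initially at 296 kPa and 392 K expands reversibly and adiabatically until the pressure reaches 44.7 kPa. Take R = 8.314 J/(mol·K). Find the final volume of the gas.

32.7 L

V₁ = nRT₁/P₁ = 0.663×8.314×392/296 = 7.30 L.
Adiabatic: T₂/T₁ = (P₂/P₁)^((γ−1)/γ) ⇒ T₂ = 392×(0.151)^0.206 = 265 K; V₂ = 32.7 L.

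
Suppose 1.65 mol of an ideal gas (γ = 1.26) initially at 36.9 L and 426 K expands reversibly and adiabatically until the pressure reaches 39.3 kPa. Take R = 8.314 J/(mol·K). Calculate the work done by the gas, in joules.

P₁ = nRT₁/V₁ = 1.65×8.314×426/36.9 = 158 kPa.
Adiabatic: T₂/T₁ = (P₂/P₁)^((γ−1)/γ) ⇒ T₂ = 426×(0.248)^0.206 = 320 K; V₂ = 112 L.
ΔU = nCvΔT = 1.65×32.0×(320−426) = -5620 J.
Q = 0 for an adiabatic process, so W = −ΔU = 5620 J.

5620 J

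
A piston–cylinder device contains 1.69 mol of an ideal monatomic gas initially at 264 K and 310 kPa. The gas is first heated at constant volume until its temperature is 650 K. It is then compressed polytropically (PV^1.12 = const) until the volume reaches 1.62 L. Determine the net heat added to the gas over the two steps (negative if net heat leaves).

V₁ = nRT₁/P₁ = 1.69×8.314×264/310 = 12.0 L.
Step 1 — Isochoric: V stays 12.0 L; P/T = const ⇒ T₂ = 650 K, P₂ = 763 kPa.
W = 0 (no volume change).
ΔU = nCvΔT = 1.69×12.5×(650−264) = 8140 J.
Q = ΔU = 8140 J.
State after step 1: P = 763 kPa, V = 12.0 L, T = 650 K.
Step 2 — Polytropic n=1.12: T₂ = T₁(V₁/V₂)^(n−1) = 650×(7.39)^0.12 = 826 K; P₂ = P₁(V₁/V₂)^n = 7170 kPa.
W = (P₁V₁−P₂V₂)/(n−1) = (763×12.0−7170×1.62)/0.12 = -20600 J.
ΔU = nCvΔT = 1.69×12.5×(826−650) = 3720 J.
Q = ΔU + W = -16900 J.
Net over both steps: W = -20600 J, Q = -8790 J, ΔU = 11900 J.

-8790 J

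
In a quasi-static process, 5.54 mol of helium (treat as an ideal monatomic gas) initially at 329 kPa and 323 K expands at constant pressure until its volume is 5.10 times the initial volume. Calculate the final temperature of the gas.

V₁ = nRT₁/P₁ = 5.54×8.314×323/329 = 45.2 L.
Isobaric: P stays 329 kPa; V/T = const ⇒ T₂ = 1650 K, V₂ = 231 L.

1650 K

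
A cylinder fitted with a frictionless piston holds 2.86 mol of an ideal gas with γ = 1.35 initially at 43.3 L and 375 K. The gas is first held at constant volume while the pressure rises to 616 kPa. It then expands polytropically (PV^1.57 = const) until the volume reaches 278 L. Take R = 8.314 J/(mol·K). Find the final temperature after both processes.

P₁ = nRT₁/V₁ = 2.86×8.314×375/43.3 = 206 kPa.
Step 1 — Isochoric: V stays 43.3 L; P/T = const ⇒ T₂ = 1120 K, P₂ = 616 kPa.
W = 0 (no volume change).
ΔU = nCvΔT = 2.86×23.8×(1120−375) = 50700 J.
Q = ΔU = 50700 J.
State after step 1: P = 616 kPa, V = 43.3 L, T = 1120 K.
Step 2 — Polytropic n=1.57: T₂ = T₁(V₁/V₂)^(n−1) = 1120×(0.156)^0.57 = 389 K; P₂ = P₁(V₁/V₂)^n = 33.2 kPa.
W = (P₁V₁−P₂V₂)/(n−1) = (616×43.3−33.2×278)/0.57 = 30600 J.
ΔU = nCvΔT = 2.86×23.8×(389−1120) = -49800 J.
Q = ΔU + W = -19200 J.
Net over both steps: W = 30600 J, Q = 31500 J, ΔU = 929 J.

389 K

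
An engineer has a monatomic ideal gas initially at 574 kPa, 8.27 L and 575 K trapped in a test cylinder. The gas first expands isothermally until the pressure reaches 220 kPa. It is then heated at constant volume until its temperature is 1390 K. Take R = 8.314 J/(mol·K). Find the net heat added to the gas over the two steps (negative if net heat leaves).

14600 J

n = P₁V₁/(RT₁) = 574×8.27/(8.314×575) = 0.993 mol.
Step 1 — Isothermal: T stays 575 K; PV = const ⇒ V₂ = 21.6 L, P₂ = 220 kPa.
ΔU = 0 (ideal gas, T constant).
W = nRT ln(V₂/V₁) = 0.993×8.314×575×ln(2.61) = 4550 J.
Q = ΔU + W = 4550 J.
State after step 1: P = 220 kPa, V = 21.6 L, T = 575 K.
Step 2 — Isochoric: V stays 21.6 L; P/T = const ⇒ T₂ = 1390 K, P₂ = 532 kPa.
W = 0 (no volume change).
ΔU = nCvΔT = 0.993×12.5×(1390−575) = 10100 J.
Q = ΔU = 10100 J.
Net over both steps: W = 4550 J, Q = 14600 J, ΔU = 10100 J.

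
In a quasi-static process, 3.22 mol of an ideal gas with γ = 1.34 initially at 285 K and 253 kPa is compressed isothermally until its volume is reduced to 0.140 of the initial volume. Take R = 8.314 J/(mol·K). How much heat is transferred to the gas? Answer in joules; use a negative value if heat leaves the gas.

-15000 J

V₁ = nRT₁/P₁ = 3.22×8.314×285/253 = 30.2 L.
Isothermal: T stays 285 K; PV = const ⇒ V₂ = 4.22 L, P₂ = 1810 kPa.
ΔU = 0 (ideal gas, T constant).
W = nRT ln(V₂/V₁) = 3.22×8.314×285×ln(0.140) = -15000 J.
Q = ΔU + W = -15000 J.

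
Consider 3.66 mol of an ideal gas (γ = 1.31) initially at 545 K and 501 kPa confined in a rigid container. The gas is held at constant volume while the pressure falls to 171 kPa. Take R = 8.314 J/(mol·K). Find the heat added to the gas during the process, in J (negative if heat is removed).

-35200 J

V₁ = nRT₁/P₁ = 3.66×8.314×545/501 = 33.1 L.
Isochoric: V stays 33.1 L; P/T = const ⇒ T₂ = 186 K, P₂ = 171 kPa.
W = 0 (no volume change).
ΔU = nCvΔT = 3.66×26.8×(186−545) = -35200 J.
Q = ΔU = -35200 J.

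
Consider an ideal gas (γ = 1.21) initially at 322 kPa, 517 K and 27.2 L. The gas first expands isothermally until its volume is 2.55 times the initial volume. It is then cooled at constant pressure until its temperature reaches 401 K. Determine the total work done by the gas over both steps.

n = P₁V₁/(RT₁) = 322×27.2/(8.314×517) = 2.04 mol.
Step 1 — Isothermal: T stays 517 K; PV = const ⇒ V₂ = 69.4 L, P₂ = 126 kPa.
ΔU = 0 (ideal gas, T constant).
W = nRT ln(V₂/V₁) = 2.04×8.314×517×ln(2.55) = 8200 J.
Q = ΔU + W = 8200 J.
State after step 1: P = 126 kPa, V = 69.4 L, T = 517 K.
Step 2 — Isobaric: P stays 126 kPa; V/T = const ⇒ T₂ = 401 K, V₂ = 53.8 L.
W = PΔV = 126×(53.8−69.4) kPa·L = -1970 J.
ΔU = nCvΔT = 2.04×39.6×(401−517) = -9360 J.
Q = ΔU + W = nCpΔT = -11300 J.
Net over both steps: W = 6230 J, Q = -3120 J, ΔU = -9360 J.

6230 J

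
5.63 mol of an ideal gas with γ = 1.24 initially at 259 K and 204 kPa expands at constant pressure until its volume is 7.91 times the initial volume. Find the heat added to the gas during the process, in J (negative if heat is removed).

V₁ = nRT₁/P₁ = 5.63×8.314×259/204 = 59.4 L.
Isobaric: P stays 204 kPa; V/T = const ⇒ T₂ = 2050 K, V₂ = 470 L.
W = PΔV = 204×(470−59.4) kPa·L = 83800 J.
ΔU = nCvΔT = 5.63×34.6×(2050−259) = 349000 J.
Q = ΔU + W = nCpΔT = 433000 J.

433000 J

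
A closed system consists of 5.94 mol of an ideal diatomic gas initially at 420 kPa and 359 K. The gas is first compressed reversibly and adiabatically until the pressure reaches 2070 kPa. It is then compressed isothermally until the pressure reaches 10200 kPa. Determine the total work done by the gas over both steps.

V₁ = nRT₁/P₁ = 5.94×8.314×359/420 = 42.2 L.
Step 1 — Adiabatic: T₂/T₁ = (P₂/P₁)^((γ−1)/γ) ⇒ T₂ = 359×(4.93)^0.286 = 566 K; V₂ = 13.5 L.
ΔU = nCvΔT = 5.94×20.8×(566−359) = 25600 J.
Q = 0 for an adiabatic process, so W = −ΔU = -25600 J.
State after step 1: P = 2070 kPa, V = 13.5 L, T = 566 K.
Step 2 — Isothermal: T stays 566 K; PV = const ⇒ V₂ = 2.74 L, P₂ = 10200 kPa.
ΔU = 0 (ideal gas, T constant).
W = nRT ln(V₂/V₁) = 5.94×8.314×566×ln(0.203) = -44600 J.
Q = ΔU + W = -44600 J.
Net over both steps: W = -70200 J, Q = -44600 J, ΔU = 25600 J.

-70200 J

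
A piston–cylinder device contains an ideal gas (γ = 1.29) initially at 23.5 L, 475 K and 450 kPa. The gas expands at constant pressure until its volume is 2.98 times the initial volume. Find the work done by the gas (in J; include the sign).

n = P₁V₁/(RT₁) = 450×23.5/(8.314×475) = 2.68 mol.
Isobaric: P stays 450 kPa; V/T = const ⇒ T₂ = 1420 K, V₂ = 70.0 L.
W = PΔV = 450×(70.0−23.5) kPa·L = 20900 J.

20900 J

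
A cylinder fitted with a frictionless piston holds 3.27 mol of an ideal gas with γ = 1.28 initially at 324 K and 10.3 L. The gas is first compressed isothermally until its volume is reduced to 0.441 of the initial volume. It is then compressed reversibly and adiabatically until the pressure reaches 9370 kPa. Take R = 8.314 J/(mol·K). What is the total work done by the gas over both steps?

-20200 J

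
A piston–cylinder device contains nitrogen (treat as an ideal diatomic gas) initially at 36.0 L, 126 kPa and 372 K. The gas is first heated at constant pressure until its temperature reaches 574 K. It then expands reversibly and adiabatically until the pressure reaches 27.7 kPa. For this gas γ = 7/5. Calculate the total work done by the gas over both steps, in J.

n = P₁V₁/(RT₁) = 126×36.0/(8.314×372) = 1.47 mol.
Step 1 — Isobaric: P stays 126 kPa; V/T = const ⇒ T₂ = 574 K, V₂ = 55.5 L.
W = PΔV = 126×(55.5−36.0) kPa·L = 2460 J.
ΔU = nCvΔT = 1.47×20.8×(574−372) = 6160 J.
Q = ΔU + W = nCpΔT = 8620 J.
State after step 1: P = 126 kPa, V = 55.5 L, T = 574 K.
Step 2 — Adiabatic: T₂/T₁ = (P₂/P₁)^((γ−1)/γ) ⇒ T₂ = 574×(0.220)^0.286 = 372 K; V₂ = 164 L.
ΔU = nCvΔT = 1.47×20.8×(372−574) = -6150 J.
Q = 0 for an adiabatic process, so W = −ΔU = 6150 J.
Net over both steps: W = 8610 J, Q = 8620 J, ΔU = 10.5 J.

8610 J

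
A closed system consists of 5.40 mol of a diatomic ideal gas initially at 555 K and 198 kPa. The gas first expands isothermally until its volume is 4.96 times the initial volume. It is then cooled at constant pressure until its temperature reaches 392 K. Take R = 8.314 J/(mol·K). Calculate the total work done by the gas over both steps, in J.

32600 J

V₁ = nRT₁/P₁ = 5.40×8.314×555/198 = 126 L.
Step 1 — Isothermal: T stays 555 K; PV = const ⇒ V₂ = 624 L, P₂ = 39.9 kPa.
ΔU = 0 (ideal gas, T constant).
W = nRT ln(V₂/V₁) = 5.40×8.314×555×ln(4.96) = 39900 J.
Q = ΔU + W = 39900 J.
State after step 1: P = 39.9 kPa, V = 624 L, T = 555 K.
Step 2 — Isobaric: P stays 39.9 kPa; V/T = const ⇒ T₂ = 392 K, V₂ = 441 L.
W = PΔV = 39.9×(441−624) kPa·L = -7320 J.
ΔU = nCvΔT = 5.40×20.8×(392−555) = -18300 J.
Q = ΔU + W = nCpΔT = -25600 J.
Net over both steps: W = 32600 J, Q = 14300 J, ΔU = -18300 J.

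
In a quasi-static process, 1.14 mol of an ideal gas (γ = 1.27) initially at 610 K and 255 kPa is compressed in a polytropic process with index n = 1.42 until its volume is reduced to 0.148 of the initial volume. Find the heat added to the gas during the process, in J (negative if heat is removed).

9410 J

V₁ = nRT₁/P₁ = 1.14×8.314×610/255 = 22.7 L.
Polytropic n=1.42: T₂ = T₁(V₁/V₂)^(n−1) = 610×(6.76)^0.42 = 1360 K; P₂ = P₁(V₁/V₂)^n = 3840 kPa.
W = (P₁V₁−P₂V₂)/(n−1) = (255×22.7−3840×3.36)/0.42 = -16900 J.
ΔU = nCvΔT = 1.14×30.8×(1360−610) = 26400 J.
Q = ΔU + W = 9410 J.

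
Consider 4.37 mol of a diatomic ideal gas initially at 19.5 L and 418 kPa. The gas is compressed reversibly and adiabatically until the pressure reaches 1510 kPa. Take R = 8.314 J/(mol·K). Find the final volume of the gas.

T₁ = P₁V₁/(nR) = 418×19.5/(4.37×8.314) = 224 K.
Adiabatic: T₂/T₁ = (P₂/P₁)^((γ−1)/γ) ⇒ T₂ = 224×(3.61)^0.286 = 324 K; V₂ = 7.79 L.

7.79 L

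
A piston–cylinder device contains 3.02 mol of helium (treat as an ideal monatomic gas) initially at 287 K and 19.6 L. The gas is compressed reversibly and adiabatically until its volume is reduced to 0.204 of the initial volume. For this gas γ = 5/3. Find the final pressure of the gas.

5200 kPa

P₁ = nRT₁/V₁ = 3.02×8.314×287/19.6 = 368 kPa.
Adiabatic: TV^(γ−1) = const ⇒ T₂ = 287×(4.90)^0.667 = 828 K; PV^γ = const ⇒ P₂ = 5200 kPa.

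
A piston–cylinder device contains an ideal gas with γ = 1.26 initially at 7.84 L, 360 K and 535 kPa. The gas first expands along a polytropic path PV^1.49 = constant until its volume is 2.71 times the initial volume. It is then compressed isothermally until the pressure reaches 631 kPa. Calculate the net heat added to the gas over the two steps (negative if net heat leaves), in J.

n = P₁V₁/(RT₁) = 535×7.84/(8.314×360) = 1.40 mol.
Step 1 — Polytropic n=1.49: T₂ = T₁(V₁/V₂)^(n−1) = 360×(0.369)^0.49 = 221 K; P₂ = P₁(V₁/V₂)^n = 121 kPa.
W = (P₁V₁−P₂V₂)/(n−1) = (535×7.84−121×21.2)/0.49 = 3310 J.
ΔU = nCvΔT = 1.40×32.0×(221−360) = -6230 J.
Q = ΔU + W = -2930 J.
State after step 1: P = 121 kPa, V = 21.2 L, T = 221 K.
Step 2 — Isothermal: T stays 221 K; PV = const ⇒ V₂ = 4.08 L, P₂ = 631 kPa.
ΔU = 0 (ideal gas, T constant).
W = nRT ln(V₂/V₁) = 1.40×8.314×221×ln(0.192) = -4250 J.
Q = ΔU + W = -4250 J.
Net over both steps: W = -939 J, Q = -7170 J, ΔU = -6230 J.

-7170 J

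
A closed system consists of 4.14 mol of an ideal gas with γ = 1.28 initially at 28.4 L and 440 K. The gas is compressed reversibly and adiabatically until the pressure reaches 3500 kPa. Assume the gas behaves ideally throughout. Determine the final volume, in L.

6.53 L

P₁ = nRT₁/V₁ = 4.14×8.314×440/28.4 = 533 kPa.
Adiabatic: T₂/T₁ = (P₂/P₁)^((γ−1)/γ) ⇒ T₂ = 440×(6.56)^0.219 = 664 K; V₂ = 6.53 L.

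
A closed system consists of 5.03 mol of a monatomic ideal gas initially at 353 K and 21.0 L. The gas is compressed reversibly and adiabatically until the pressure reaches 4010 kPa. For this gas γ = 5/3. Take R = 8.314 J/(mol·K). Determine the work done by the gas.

-22300 J

P₁ = nRT₁/V₁ = 5.03×8.314×353/21.0 = 703 kPa.
Adiabatic: T₂/T₁ = (P₂/P₁)^((γ−1)/γ) ⇒ T₂ = 353×(5.70)^0.400 = 708 K; V₂ = 7.39 L.
ΔU = nCvΔT = 5.03×12.5×(708−353) = 22300 J.
Q = 0 for an adiabatic process, so W = −ΔU = -22300 J.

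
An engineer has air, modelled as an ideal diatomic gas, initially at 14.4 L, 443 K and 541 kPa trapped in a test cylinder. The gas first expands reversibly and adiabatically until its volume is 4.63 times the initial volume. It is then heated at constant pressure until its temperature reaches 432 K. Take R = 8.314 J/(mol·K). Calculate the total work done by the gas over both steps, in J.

n = P₁V₁/(RT₁) = 541×14.4/(8.314×443) = 2.12 mol.
Step 1 — Adiabatic: TV^(γ−1) = const ⇒ T₂ = 443×(0.216)^0.400 = 240 K; PV^γ = const ⇒ P₂ = 63.3 kPa.
ΔU = nCvΔT = 2.12×20.8×(240−443) = -8930 J.
Q = 0 for an adiabatic process, so W = −ΔU = 8930 J.
State after step 1: P = 63.3 kPa, V = 66.7 L, T = 240 K.
Step 2 — Isobaric: P stays 63.3 kPa; V/T = const ⇒ T₂ = 432 K, V₂ = 120 L.
W = PΔV = 63.3×(120−66.7) kPa·L = 3380 J.
ΔU = nCvΔT = 2.12×20.8×(432−240) = 8440 J.
Q = ΔU + W = nCpΔT = 11800 J.
Net over both steps: W = 12300 J, Q = 11800 J, ΔU = -484 J.

12300 J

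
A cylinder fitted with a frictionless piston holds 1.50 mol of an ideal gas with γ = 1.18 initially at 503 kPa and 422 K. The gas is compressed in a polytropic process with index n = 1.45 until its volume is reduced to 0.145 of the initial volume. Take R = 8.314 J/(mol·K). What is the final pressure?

8270 kPa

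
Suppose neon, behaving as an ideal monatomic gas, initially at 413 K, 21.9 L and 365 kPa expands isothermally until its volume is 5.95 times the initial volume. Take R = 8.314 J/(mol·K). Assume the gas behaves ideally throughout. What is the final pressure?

Isothermal: T stays 413 K; PV = const ⇒ V₂ = 130 L, P₂ = 61.3 kPa.

61.3 kPa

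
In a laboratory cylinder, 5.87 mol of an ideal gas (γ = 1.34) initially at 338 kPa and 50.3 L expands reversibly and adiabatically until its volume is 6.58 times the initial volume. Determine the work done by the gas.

23700 J

T₁ = P₁V₁/(nR) = 338×50.3/(5.87×8.314) = 348 K.
Adiabatic: TV^(γ−1) = const ⇒ T₂ = 348×(0.152)^0.340 = 184 K; PV^γ = const ⇒ P₂ = 27.1 kPa.
ΔU = nCvΔT = 5.87×24.5×(184−348) = -23700 J.
Q = 0 for an adiabatic process, so W = −ΔU = 23700 J.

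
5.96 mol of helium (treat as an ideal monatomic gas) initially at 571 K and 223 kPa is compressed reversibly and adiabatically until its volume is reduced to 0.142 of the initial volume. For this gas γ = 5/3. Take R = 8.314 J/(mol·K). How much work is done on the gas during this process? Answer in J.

V₁ = nRT₁/P₁ = 5.96×8.314×571/223 = 127 L.
Adiabatic: TV^(γ−1) = const ⇒ T₂ = 571×(7.04)^0.667 = 2100 K; PV^γ = const ⇒ P₂ = 5770 kPa.
ΔU = nCvΔT = 5.96×12.5×(2100−571) = 113000 J.
Q = 0 for an adiabatic process, so W = −ΔU = -113000 J.
Work done on the gas = −W_by = 113000 J.

113000 J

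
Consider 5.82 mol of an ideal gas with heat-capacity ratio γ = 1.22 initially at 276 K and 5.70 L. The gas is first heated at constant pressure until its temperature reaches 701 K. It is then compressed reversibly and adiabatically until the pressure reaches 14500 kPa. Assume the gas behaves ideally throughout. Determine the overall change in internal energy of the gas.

153000 J

P₁ = nRT₁/V₁ = 5.82×8.314×276/5.70 = 2340 kPa.
Step 1 — Isobaric: P stays 2340 kPa; V/T = const ⇒ T₂ = 701 K, V₂ = 14.5 L.
W = PΔV = 2340×(14.5−5.70) kPa·L = 20600 J.
ΔU = nCvΔT = 5.82×37.8×(701−276) = 93500 J.
Q = ΔU + W = nCpΔT = 114000 J.
State after step 1: P = 2340 kPa, V = 14.5 L, T = 701 K.
Step 2 — Adiabatic: T₂/T₁ = (P₂/P₁)^((γ−1)/γ) ⇒ T₂ = 701×(6.19)^0.180 = 974 K; V₂ = 3.25 L.
ΔU = nCvΔT = 5.82×37.8×(974−701) = 60000 J.
Q = 0 for an adiabatic process, so W = −ΔU = -60000 J.
Net over both steps: W = -39400 J, Q = 114000 J, ΔU = 153000 J.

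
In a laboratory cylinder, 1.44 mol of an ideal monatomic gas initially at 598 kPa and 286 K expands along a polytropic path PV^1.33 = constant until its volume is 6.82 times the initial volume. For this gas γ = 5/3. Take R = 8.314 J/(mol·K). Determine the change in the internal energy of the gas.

-2410 J

V₁ = nRT₁/P₁ = 1.44×8.314×286/598 = 5.73 L.
Polytropic n=1.33: T₂ = T₁(V₁/V₂)^(n−1) = 286×(0.147)^0.33 = 152 K; P₂ = P₁(V₁/V₂)^n = 46.5 kPa.
For an ideal gas ΔU = nCvΔT with Cv = (3/2)R = 12.5 J/(mol·K).
ΔU = 1.44×12.5×(152−286) = -2410 J.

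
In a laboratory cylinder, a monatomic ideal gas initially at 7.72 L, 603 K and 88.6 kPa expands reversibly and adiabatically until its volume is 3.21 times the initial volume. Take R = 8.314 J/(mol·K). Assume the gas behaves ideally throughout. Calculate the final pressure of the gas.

12.7 kPa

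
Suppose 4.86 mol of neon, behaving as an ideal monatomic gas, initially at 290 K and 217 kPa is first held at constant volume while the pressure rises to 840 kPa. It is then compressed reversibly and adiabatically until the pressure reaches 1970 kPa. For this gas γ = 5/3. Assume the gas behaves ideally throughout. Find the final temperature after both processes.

1580 K

V₁ = nRT₁/P₁ = 4.86×8.314×290/217 = 54.0 L.
Step 1 — Isochoric: V stays 54.0 L; P/T = const ⇒ T₂ = 1120 K, P₂ = 840 kPa.
W = 0 (no volume change).
ΔU = nCvΔT = 4.86×12.5×(1120−290) = 50500 J.
Q = ΔU = 50500 J.
State after step 1: P = 840 kPa, V = 54.0 L, T = 1120 K.
Step 2 — Adiabatic: T₂/T₁ = (P₂/P₁)^((γ−1)/γ) ⇒ T₂ = 1120×(2.35)^0.400 = 1580 K; V₂ = 32.4 L.
ΔU = nCvΔT = 4.86×12.5×(1580−1120) = 27600 J.
Q = 0 for an adiabatic process, so W = −ΔU = -27600 J.
Net over both steps: W = -27600 J, Q = 50500 J, ΔU = 78100 J.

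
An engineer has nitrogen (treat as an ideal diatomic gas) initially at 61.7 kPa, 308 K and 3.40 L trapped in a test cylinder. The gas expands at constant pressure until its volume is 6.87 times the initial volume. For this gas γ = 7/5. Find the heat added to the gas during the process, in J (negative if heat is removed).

n = P₁V₁/(RT₁) = 61.7×3.40/(8.314×308) = 0.0819 mol.
Isobaric: P stays 61.7 kPa; V/T = const ⇒ T₂ = 2120 K, V₂ = 23.4 L.
W = PΔV = 61.7×(23.4−3.40) kPa·L = 1230 J.
ΔU = nCvΔT = 0.0819×20.8×(2120−308) = 3080 J.
Q = ΔU + W = nCpΔT = 4310 J.

4310 J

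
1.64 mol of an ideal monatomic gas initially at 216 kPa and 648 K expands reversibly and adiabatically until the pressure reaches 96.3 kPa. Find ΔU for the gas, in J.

V₁ = nRT₁/P₁ = 1.64×8.314×648/216 = 40.9 L.
Adiabatic: T₂/T₁ = (P₂/P₁)^((γ−1)/γ) ⇒ T₂ = 648×(0.446)^0.400 = 469 K; V₂ = 66.4 L.
For an ideal gas ΔU = nCvΔT with Cv = (3/2)R = 12.5 J/(mol·K).
ΔU = 1.64×12.5×(469−648) = -3660 J.

-3660 J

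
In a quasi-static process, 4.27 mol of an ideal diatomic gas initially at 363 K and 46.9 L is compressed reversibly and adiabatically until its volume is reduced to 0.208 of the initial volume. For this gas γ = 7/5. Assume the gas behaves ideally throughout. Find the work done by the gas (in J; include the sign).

P₁ = nRT₁/V₁ = 4.27×8.314×363/46.9 = 275 kPa.
Adiabatic: TV^(γ−1) = const ⇒ T₂ = 363×(4.81)^0.400 = 680 K; PV^γ = const ⇒ P₂ = 2480 kPa.
ΔU = nCvΔT = 4.27×20.8×(680−363) = 28200 J.
Q = 0 for an adiabatic process, so W = −ΔU = -28200 J.

-28200 J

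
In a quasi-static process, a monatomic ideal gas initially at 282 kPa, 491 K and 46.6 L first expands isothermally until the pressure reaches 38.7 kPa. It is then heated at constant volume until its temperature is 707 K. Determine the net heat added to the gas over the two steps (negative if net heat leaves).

34800 J

n = P₁V₁/(RT₁) = 282×46.6/(8.314×491) = 3.22 mol.
Step 1 — Isothermal: T stays 491 K; PV = const ⇒ V₂ = 340 L, P₂ = 38.7 kPa.
ΔU = 0 (ideal gas, T constant).
W = nRT ln(V₂/V₁) = 3.22×8.314×491×ln(7.29) = 26100 J.
Q = ΔU + W = 26100 J.
State after step 1: P = 38.7 kPa, V = 340 L, T = 491 K.
Step 2 — Isochoric: V stays 340 L; P/T = const ⇒ T₂ = 707 K, P₂ = 55.7 kPa.
W = 0 (no volume change).
ΔU = nCvΔT = 3.22×12.5×(707−491) = 8670 J.
Q = ΔU = 8670 J.
Net over both steps: W = 26100 J, Q = 34800 J, ΔU = 8670 J.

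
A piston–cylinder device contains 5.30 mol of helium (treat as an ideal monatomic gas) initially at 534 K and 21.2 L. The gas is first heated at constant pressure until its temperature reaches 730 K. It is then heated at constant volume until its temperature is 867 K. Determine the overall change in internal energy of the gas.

P₁ = nRT₁/V₁ = 5.30×8.314×534/21.2 = 1110 kPa.
Step 1 — Isobaric: P stays 1110 kPa; V/T = const ⇒ T₂ = 730 K, V₂ = 29.0 L.
W = PΔV = 1110×(29.0−21.2) kPa·L = 8640 J.
ΔU = nCvΔT = 5.30×12.5×(730−534) = 13000 J.
Q = ΔU + W = nCpΔT = 21600 J.
State after step 1: P = 1110 kPa, V = 29.0 L, T = 730 K.
Step 2 — Isochoric: V stays 29.0 L; P/T = const ⇒ T₂ = 867 K, P₂ = 1320 kPa.
W = 0 (no volume change).
ΔU = nCvΔT = 5.30×12.5×(867−730) = 9060 J.
Q = ΔU = 9060 J.
Net over both steps: W = 8640 J, Q = 30600 J, ΔU = 22000 J.

22000 J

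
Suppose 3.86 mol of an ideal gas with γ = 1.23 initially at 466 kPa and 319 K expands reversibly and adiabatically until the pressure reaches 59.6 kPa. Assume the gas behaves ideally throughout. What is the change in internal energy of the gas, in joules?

V₁ = nRT₁/P₁ = 3.86×8.314×319/466 = 22.0 L.
Adiabatic: T₂/T₁ = (P₂/P₁)^((γ−1)/γ) ⇒ T₂ = 319×(0.128)^0.187 = 217 K; V₂ = 117 L.
For an ideal gas ΔU = nCvΔT with Cv = R/(γ−1) = 36.1 J/(mol·K).
ΔU = 3.86×36.1×(217−319) = -14200 J.

-14200 J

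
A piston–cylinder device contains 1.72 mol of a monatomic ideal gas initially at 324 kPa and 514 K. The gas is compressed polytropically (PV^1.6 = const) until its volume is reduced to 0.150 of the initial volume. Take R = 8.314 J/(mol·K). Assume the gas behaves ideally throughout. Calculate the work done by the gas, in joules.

-26000 J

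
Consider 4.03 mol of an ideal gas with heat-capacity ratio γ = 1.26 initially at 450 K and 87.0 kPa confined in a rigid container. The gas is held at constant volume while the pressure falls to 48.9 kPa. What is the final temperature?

V₁ = nRT₁/P₁ = 4.03×8.314×450/87.0 = 173 L.
Isochoric: V stays 173 L; P/T = const ⇒ T₂ = 253 K, P₂ = 48.9 kPa.

253 K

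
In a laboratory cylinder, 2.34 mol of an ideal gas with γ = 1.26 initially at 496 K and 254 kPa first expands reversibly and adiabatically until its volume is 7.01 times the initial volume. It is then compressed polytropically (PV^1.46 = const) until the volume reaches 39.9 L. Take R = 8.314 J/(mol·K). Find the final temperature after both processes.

716 K

V₁ = nRT₁/P₁ = 2.34×8.314×496/254 = 38.0 L.
Step 1 — Adiabatic: TV^(γ−1) = const ⇒ T₂ = 496×(0.143)^0.260 = 299 K; PV^γ = const ⇒ P₂ = 21.8 kPa.
ΔU = nCvΔT = 2.34×32.0×(299−496) = -14700 J.
Q = 0 for an adiabatic process, so W = −ΔU = 14700 J.
State after step 1: P = 21.8 kPa, V = 266 L, T = 299 K.
Step 2 — Polytropic n=1.46: T₂ = T₁(V₁/V₂)^(n−1) = 299×(6.67)^0.46 = 716 K; P₂ = P₁(V₁/V₂)^n = 349 kPa.
W = (P₁V₁−P₂V₂)/(n−1) = (21.8×266−349×39.9)/0.46 = -17600 J.
ΔU = nCvΔT = 2.34×32.0×(716−299) = 31200 J.
Q = ΔU + W = 13600 J.
Net over both steps: W = -2890 J, Q = 13600 J, ΔU = 16500 J.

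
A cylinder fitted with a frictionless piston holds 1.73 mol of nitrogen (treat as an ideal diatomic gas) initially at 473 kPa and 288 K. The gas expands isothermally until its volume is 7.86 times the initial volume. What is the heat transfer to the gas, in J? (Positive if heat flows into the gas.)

8540 J

V₁ = nRT₁/P₁ = 1.73×8.314×288/473 = 8.76 L.
Isothermal: T stays 288 K; PV = const ⇒ V₂ = 68.8 L, P₂ = 60.2 kPa.
ΔU = 0 (ideal gas, T constant).
W = nRT ln(V₂/V₁) = 1.73×8.314×288×ln(7.86) = 8540 J.
Q = ΔU + W = 8540 J.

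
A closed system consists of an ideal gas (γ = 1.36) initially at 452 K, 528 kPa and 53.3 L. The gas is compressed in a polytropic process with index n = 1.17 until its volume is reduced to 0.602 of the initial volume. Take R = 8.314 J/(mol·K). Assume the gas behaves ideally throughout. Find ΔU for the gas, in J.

7040 J

n = P₁V₁/(RT₁) = 528×53.3/(8.314×452) = 7.49 mol.
Polytropic n=1.17: T₂ = T₁(V₁/V₂)^(n−1) = 452×(1.66)^0.17 = 493 K; P₂ = P₁(V₁/V₂)^n = 956 kPa.
For an ideal gas ΔU = nCvΔT with Cv = R/(γ−1) = 23.1 J/(mol·K).
ΔU = 7.49×23.1×(493−452) = 7040 J.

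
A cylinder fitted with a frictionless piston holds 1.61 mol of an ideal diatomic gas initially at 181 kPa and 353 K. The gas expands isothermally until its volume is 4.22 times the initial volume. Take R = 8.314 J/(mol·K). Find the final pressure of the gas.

V₁ = nRT₁/P₁ = 1.61×8.314×353/181 = 26.1 L.
Isothermal: T stays 353 K; PV = const ⇒ V₂ = 110 L, P₂ = 42.9 kPa.

42.9 kPa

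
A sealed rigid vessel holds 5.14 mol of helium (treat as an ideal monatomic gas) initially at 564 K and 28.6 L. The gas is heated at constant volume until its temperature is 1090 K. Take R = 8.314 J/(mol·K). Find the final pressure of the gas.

1630 kPa

P₁ = nRT₁/V₁ = 5.14×8.314×564/28.6 = 843 kPa.
Isochoric: V stays 28.6 L; P/T = const ⇒ T₂ = 1090 K, P₂ = 1630 kPa.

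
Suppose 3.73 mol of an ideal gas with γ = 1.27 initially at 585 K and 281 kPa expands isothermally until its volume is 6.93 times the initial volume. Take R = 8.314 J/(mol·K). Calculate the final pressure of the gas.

V₁ = nRT₁/P₁ = 3.73×8.314×585/281 = 64.6 L.
Isothermal: T stays 585 K; PV = const ⇒ V₂ = 447 L, P₂ = 40.5 kPa.

40.5 kPa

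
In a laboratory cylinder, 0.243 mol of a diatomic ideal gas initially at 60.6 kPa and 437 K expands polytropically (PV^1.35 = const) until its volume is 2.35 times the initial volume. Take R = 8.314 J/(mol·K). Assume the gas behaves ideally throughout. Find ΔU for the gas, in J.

-570 J

V₁ = nRT₁/P₁ = 0.243×8.314×437/60.6 = 14.6 L.
Polytropic n=1.35: T₂ = T₁(V₁/V₂)^(n−1) = 437×(0.426)^0.35 = 324 K; P₂ = P₁(V₁/V₂)^n = 19.1 kPa.
For an ideal gas ΔU = nCvΔT with Cv = (5/2)R = 20.8 J/(mol·K).
ΔU = 0.243×20.8×(324−437) = -570 J.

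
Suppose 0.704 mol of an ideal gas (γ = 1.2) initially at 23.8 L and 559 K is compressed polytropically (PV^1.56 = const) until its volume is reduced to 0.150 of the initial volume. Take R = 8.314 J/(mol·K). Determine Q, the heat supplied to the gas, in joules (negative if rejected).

19900 J

P₁ = nRT₁/V₁ = 0.704×8.314×559/23.8 = 137 kPa.
Polytropic n=1.56: T₂ = T₁(V₁/V₂)^(n−1) = 559×(6.67)^0.56 = 1620 K; P₂ = P₁(V₁/V₂)^n = 2650 kPa.
W = (P₁V₁−P₂V₂)/(n−1) = (137×23.8−2650×3.57)/0.56 = -11100 J.
ΔU = nCvΔT = 0.704×41.6×(1620−559) = 31000 J.
Q = ΔU + W = 19900 J.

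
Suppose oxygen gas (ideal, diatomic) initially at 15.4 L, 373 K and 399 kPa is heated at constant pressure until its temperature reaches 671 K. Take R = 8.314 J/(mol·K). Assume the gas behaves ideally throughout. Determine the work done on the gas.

n = P₁V₁/(RT₁) = 399×15.4/(8.314×373) = 1.98 mol.
Isobaric: P stays 399 kPa; V/T = const ⇒ T₂ = 671 K, V₂ = 27.7 L.
W = PΔV = 399×(27.7−15.4) kPa·L = 4910 J.
Work done on the gas = −W_by = -4910 J.

-4910 J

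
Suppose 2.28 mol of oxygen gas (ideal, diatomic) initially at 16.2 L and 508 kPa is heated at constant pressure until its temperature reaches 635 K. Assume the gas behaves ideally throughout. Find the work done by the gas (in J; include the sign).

3810 J

T₁ = P₁V₁/(nR) = 508×16.2/(2.28×8.314) = 434 K.
Isobaric: P stays 508 kPa; V/T = const ⇒ T₂ = 635 K, V₂ = 23.7 L.
W = PΔV = 508×(23.7−16.2) kPa·L = 3810 J.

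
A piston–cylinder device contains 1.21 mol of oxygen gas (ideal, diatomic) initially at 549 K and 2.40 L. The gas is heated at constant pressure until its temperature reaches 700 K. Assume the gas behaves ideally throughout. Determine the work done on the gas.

P₁ = nRT₁/V₁ = 1.21×8.314×549/2.40 = 2300 kPa.
Isobaric: P stays 2300 kPa; V/T = const ⇒ T₂ = 700 K, V₂ = 3.06 L.
W = PΔV = 2300×(3.06−2.40) kPa·L = 1520 J.
Work done on the gas = −W_by = -1520 J.

-1520 J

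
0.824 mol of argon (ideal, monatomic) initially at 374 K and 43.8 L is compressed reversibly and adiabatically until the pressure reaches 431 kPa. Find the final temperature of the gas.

P₁ = nRT₁/V₁ = 0.824×8.314×374/43.8 = 58.5 kPa.
Adiabatic: T₂/T₁ = (P₂/P₁)^((γ−1)/γ) ⇒ T₂ = 374×(7.37)^0.400 = 831 K; V₂ = 13.2 L.

831 K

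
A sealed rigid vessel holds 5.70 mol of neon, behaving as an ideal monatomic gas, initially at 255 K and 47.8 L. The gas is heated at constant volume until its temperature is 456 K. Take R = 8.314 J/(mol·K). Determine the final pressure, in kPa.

P₁ = nRT₁/V₁ = 5.70×8.314×255/47.8 = 253 kPa.
Isochoric: V stays 47.8 L; P/T = const ⇒ T₂ = 456 K, P₂ = 452 kPa.

452 kPa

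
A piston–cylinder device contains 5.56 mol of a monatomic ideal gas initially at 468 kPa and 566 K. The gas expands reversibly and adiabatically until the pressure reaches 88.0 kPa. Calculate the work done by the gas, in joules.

19100 J

V₁ = nRT₁/P₁ = 5.56×8.314×566/468 = 55.9 L.
Adiabatic: T₂/T₁ = (P₂/P₁)^((γ−1)/γ) ⇒ T₂ = 566×(0.188)^0.400 = 290 K; V₂ = 152 L.
ΔU = nCvΔT = 5.56×12.5×(290−566) = -19100 J.
Q = 0 for an adiabatic process, so W = −ΔU = 19100 J.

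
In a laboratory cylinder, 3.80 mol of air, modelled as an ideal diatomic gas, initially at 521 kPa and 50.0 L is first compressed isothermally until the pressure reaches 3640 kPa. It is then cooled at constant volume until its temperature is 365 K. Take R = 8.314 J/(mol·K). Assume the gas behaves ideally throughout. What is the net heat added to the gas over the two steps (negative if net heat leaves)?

-86900 J

T₁ = P₁V₁/(nR) = 521×50.0/(3.80×8.314) = 825 K.
Step 1 — Isothermal: T stays 825 K; PV = const ⇒ V₂ = 7.16 L, P₂ = 3640 kPa.
ΔU = 0 (ideal gas, T constant).
W = nRT ln(V₂/V₁) = 3.80×8.314×825×ln(0.143) = -50600 J.
Q = ΔU + W = -50600 J.
State after step 1: P = 3640 kPa, V = 7.16 L, T = 825 K.
Step 2 — Isochoric: V stays 7.16 L; P/T = const ⇒ T₂ = 365 K, P₂ = 1610 kPa.
W = 0 (no volume change).
ΔU = nCvΔT = 3.80×20.8×(365−825) = -36300 J.
Q = ΔU = -36300 J.
Net over both steps: W = -50600 J, Q = -86900 J, ΔU = -36300 J.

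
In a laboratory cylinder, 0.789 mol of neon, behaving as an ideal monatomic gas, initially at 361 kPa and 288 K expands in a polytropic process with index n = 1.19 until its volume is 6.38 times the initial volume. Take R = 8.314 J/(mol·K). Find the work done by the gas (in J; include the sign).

2950 J

V₁ = nRT₁/P₁ = 0.789×8.314×288/361 = 5.23 L.
Polytropic n=1.19: T₂ = T₁(V₁/V₂)^(n−1) = 288×(0.157)^0.19 = 203 K; P₂ = P₁(V₁/V₂)^n = 39.8 kPa.
W = (P₁V₁−P₂V₂)/(n−1) = (361×5.23−39.8×33.4)/0.19 = 2950 J.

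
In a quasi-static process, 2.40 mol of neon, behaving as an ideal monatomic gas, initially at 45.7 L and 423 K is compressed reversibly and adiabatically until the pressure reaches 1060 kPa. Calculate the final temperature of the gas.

851 K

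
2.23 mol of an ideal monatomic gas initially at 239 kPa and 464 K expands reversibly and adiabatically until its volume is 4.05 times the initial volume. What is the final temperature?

183 K

V₁ = nRT₁/P₁ = 2.23×8.314×464/239 = 36.0 L.
Adiabatic: TV^(γ−1) = const ⇒ T₂ = 464×(0.247)^0.667 = 183 K; PV^γ = const ⇒ P₂ = 23.2 kPa.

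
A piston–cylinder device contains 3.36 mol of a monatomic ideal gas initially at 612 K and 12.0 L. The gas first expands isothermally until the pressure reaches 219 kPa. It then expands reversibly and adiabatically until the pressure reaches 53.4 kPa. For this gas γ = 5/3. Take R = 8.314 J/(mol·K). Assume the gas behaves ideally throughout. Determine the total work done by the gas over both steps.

43100 J

P₁ = nRT₁/V₁ = 3.36×8.314×612/12.0 = 1420 kPa.
Step 1 — Isothermal: T stays 612 K; PV = const ⇒ V₂ = 78.1 L, P₂ = 219 kPa.
ΔU = 0 (ideal gas, T constant).
W = nRT ln(V₂/V₁) = 3.36×8.314×612×ln(6.51) = 32000 J.
Q = ΔU + W = 32000 J.
State after step 1: P = 219 kPa, V = 78.1 L, T = 612 K.
Step 2 — Adiabatic: T₂/T₁ = (P₂/P₁)^((γ−1)/γ) ⇒ T₂ = 612×(0.244)^0.400 = 348 K; V₂ = 182 L.
ΔU = nCvΔT = 3.36×12.5×(348−612) = -11100 J.
Q = 0 for an adiabatic process, so W = −ΔU = 11100 J.
Net over both steps: W = 43100 J, Q = 32000 J, ΔU = -11100 J.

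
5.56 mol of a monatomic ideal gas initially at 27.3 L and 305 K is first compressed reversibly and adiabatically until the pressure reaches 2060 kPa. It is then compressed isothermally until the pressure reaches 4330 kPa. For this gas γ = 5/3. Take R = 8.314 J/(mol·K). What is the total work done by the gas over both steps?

-33800 J

P₁ = nRT₁/V₁ = 5.56×8.314×305/27.3 = 516 kPa.
Step 1 — Adiabatic: T₂/T₁ = (P₂/P₁)^((γ−1)/γ) ⇒ T₂ = 305×(3.99)^0.400 = 530 K; V₂ = 11.9 L.
ΔU = nCvΔT = 5.56×12.5×(530−305) = 15600 J.
Q = 0 for an adiabatic process, so W = −ΔU = -15600 J.
State after step 1: P = 2060 kPa, V = 11.9 L, T = 530 K.
Step 2 — Isothermal: T stays 530 K; PV = const ⇒ V₂ = 5.66 L, P₂ = 4330 kPa.
ΔU = 0 (ideal gas, T constant).
W = nRT ln(V₂/V₁) = 5.56×8.314×530×ln(0.476) = -18200 J.
Q = ΔU + W = -18200 J.
Net over both steps: W = -33800 J, Q = -18200 J, ΔU = 15600 J.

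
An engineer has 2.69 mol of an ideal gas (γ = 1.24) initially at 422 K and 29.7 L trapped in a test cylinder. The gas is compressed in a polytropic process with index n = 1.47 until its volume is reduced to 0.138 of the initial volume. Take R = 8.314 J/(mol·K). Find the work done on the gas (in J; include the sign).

30900 J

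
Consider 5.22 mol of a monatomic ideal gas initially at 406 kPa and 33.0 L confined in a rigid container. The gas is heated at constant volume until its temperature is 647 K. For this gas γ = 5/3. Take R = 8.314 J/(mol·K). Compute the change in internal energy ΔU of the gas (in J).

22000 J

T₁ = P₁V₁/(nR) = 406×33.0/(5.22×8.314) = 309 K.
Isochoric: V stays 33.0 L; P/T = const ⇒ T₂ = 647 K, P₂ = 851 kPa.
For an ideal gas ΔU = nCvΔT with Cv = (3/2)R = 12.5 J/(mol·K).
ΔU = 5.22×12.5×(647−309) = 22000 J.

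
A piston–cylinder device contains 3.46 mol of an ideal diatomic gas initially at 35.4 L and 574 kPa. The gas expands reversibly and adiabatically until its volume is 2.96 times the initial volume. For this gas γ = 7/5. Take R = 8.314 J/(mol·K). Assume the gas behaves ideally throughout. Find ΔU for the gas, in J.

-17900 J

T₁ = P₁V₁/(nR) = 574×35.4/(3.46×8.314) = 706 K.
Adiabatic: TV^(γ−1) = const ⇒ T₂ = 706×(0.338)^0.400 = 458 K; PV^γ = const ⇒ P₂ = 126 kPa.
For an ideal gas ΔU = nCvΔT with Cv = (5/2)R = 20.8 J/(mol·K).
ΔU = 3.46×20.8×(458−706) = -17900 J.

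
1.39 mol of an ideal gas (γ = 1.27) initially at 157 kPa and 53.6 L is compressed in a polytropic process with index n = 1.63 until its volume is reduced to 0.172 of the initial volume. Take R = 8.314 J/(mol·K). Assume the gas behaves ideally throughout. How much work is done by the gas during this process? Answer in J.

-27100 J

T₁ = P₁V₁/(nR) = 157×53.6/(1.39×8.314) = 728 K.
Polytropic n=1.63: T₂ = T₁(V₁/V₂)^(n−1) = 728×(5.81)^0.63 = 2210 K; P₂ = P₁(V₁/V₂)^n = 2770 kPa.
W = (P₁V₁−P₂V₂)/(n−1) = (157×53.6−2770×9.22)/0.63 = -27100 J.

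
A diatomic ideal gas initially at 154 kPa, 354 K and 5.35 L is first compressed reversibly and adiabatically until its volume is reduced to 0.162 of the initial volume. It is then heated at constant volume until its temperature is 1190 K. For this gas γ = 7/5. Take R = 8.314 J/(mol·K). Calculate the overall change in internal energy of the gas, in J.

n = P₁V₁/(RT₁) = 154×5.35/(8.314×354) = 0.280 mol.
Step 1 — Adiabatic: TV^(γ−1) = const ⇒ T₂ = 354×(6.17)^0.400 = 733 K; PV^γ = const ⇒ P₂ = 1970 kPa.
ΔU = nCvΔT = 0.280×20.8×(733−354) = 2210 J.
Q = 0 for an adiabatic process, so W = −ΔU = -2210 J.
State after step 1: P = 1970 kPa, V = 0.867 L, T = 733 K.
Step 2 — Isochoric: V stays 0.867 L; P/T = const ⇒ T₂ = 1190 K, P₂ = 3200 kPa.
W = 0 (no volume change).
ΔU = nCvΔT = 0.280×20.8×(1190−733) = 2660 J.
Q = ΔU = 2660 J.
Net over both steps: W = -2210 J, Q = 2660 J, ΔU = 4860 J.

4860 J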